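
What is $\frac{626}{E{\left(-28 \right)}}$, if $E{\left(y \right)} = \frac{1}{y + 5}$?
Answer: $-14398$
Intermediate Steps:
$E{\left(y \right)} = \frac{1}{5 + y}$
$\frac{626}{E{\left(-28 \right)}} = \frac{626}{\frac{1}{5 - 28}} = \frac{626}{\frac{1}{-23}} = \frac{626}{- \frac{1}{23}} = 626 \left(-23\right) = -14398$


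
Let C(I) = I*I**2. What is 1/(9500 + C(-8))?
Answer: 1/8988 ≈ 0.00011126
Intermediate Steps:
C(I) = I**3
1/(9500 + C(-8)) = 1/(9500 + (-8)**3) = 1/(9500 - 512) = 1/8988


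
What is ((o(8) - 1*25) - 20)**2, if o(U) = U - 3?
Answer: 1600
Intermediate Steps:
o(U) = -3 + U
((o(8) - 1*25) - 20)**2 = (((-3 + 8) - 1*25) - 20)**2 = ((5 - 25) - 20)**2 = (-20 - 20)**2 = (-40)**2 = 1600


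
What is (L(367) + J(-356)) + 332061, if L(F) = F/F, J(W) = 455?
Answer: 332517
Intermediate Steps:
L(F) = 1
(L(367) + J(-356)) + 332061 = (1 + 455) + 332061 = 456 + 332061 = 332517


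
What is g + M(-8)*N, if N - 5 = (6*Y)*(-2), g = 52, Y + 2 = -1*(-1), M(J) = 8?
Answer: 188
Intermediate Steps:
Y = -1 (Y = -2 - 1*(-1) = -2 + 1 = -1)
N = 17 (N = 5 + (6*(-1))*(-2) = 5 - 6*(-2) = 5 + 12 = 17)
g + M(-8)*N = 52 + 8*17 = 52 + 136 = 188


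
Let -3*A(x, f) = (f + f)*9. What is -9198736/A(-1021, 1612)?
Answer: 1149842/1209 ≈ 951.07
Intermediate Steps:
A(x, f) = -6*f (A(x, f) = -(f + f)*9/3 = -2*f*9/3 = -6*f)
-9198736/A(-1021, 1612) = -9198736/((-6*1612)) = -9198736/(-9672) = -9198736*(-1/9672) = 1149842/1209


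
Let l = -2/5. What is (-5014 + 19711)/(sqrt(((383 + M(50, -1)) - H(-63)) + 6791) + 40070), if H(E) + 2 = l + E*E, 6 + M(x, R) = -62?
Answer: 128023650/349043861 - 639*sqrt(78485)/349043861 ≈ 0.36627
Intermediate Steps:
l = -2/5 (l = -2*1/5 = -2/5 ≈ -0.40000)
M(x, R) = -68 (M(x, R) = -6 - 62 = -68)
H(E) = -12/5 + E**2 (H(E) = -2 + (-2/5 + E*E) = -2 + (-2/5 + E**2) = -12/5 + E**2)
(-5014 + 19711)/(sqrt(((383 + M(50, -1)) - H(-63)) + 6791) + 40070) = (-5014 + 19711)/(sqrt(((383 - 68) - (-12/5 + (-63)**2)) + 6791) + 40070) = 14697/(sqrt((315 - (-12/5 + 3969)) + 6791) + 40070) = 14697/(sqrt((315 - 1*19833/5) + 6791) + 40070) = 14697/(sqrt((315 - 19833/5) + 6791) + 40070) = 14697/(sqrt(-18258/5 + 6791) + 40070) = 14697/(sqrt(15697/5) + 40070) = 14697/(sqrt(78485)/5 + 40070) = 14697/(40070 + sqrt(78485)/5)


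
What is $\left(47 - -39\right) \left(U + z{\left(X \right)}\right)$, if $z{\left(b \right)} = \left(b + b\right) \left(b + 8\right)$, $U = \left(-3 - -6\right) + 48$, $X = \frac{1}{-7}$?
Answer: $\frac{205454}{49} \approx 4192.9$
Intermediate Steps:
$X = - \frac{1}{7} \approx -0.14286$
$U = 51$ ($U = \left(-3 + 6\right) + 48 = 3 + 48 = 51$)
$z{\left(b \right)} = 2 b \left(8 + b\right)$
$\left(47 - -39\right) \left(U + z{\left(X \right)}\right) = \left(47 - -39\right) \left(51 + 2 \left(- \frac{1}{7}\right) \left(8 - \frac{1}{7}\right)\right) = \left(47 + 39\right) \left(51 + 2 \left(- \frac{1}{7}\right) \frac{55}{7}\right) = 86 \left(51 - \frac{110}{49}\right) = 86 \cdot \frac{2389}{49} = \frac{205454}{49}$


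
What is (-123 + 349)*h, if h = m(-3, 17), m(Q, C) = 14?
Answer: 3164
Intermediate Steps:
h = 14
(-123 + 349)*h = (-123 + 349)*14 = 226*14 = 3164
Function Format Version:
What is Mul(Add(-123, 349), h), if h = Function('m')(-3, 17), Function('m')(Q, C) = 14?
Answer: 3164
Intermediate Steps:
h = 14
Mul(Add(-123, 349), h) = Mul(Add(-123, 349), 14) = Mul(226, 14) = 3164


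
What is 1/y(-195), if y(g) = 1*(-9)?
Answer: -⅑ ≈ -0.11111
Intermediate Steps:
y(g) = -9
1/y(-195) = 1/(-9) = -⅑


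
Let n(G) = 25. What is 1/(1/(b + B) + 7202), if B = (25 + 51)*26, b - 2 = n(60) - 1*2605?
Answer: 602/4335603 ≈ 0.00013885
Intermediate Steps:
b = -2578 (b = 2 + (25 - 1*2605) = 2 + (25 - 2605) = 2 - 2580 = -2578)
B = 1976 (B = 76*26 = 1976)
1/(1/(b + B) + 7202) = 1/(1/(-2578 + 1976) + 7202) = 1/(1/(-602) + 7202) = 1/(-1/602 + 7202) = 1/(4335603/602) = 602/4335603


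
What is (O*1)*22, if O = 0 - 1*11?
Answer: -242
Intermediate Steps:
O = -11 (O = 0 - 11 = -11)
(O*1)*22 = -11*1*22 = -11*22 = -242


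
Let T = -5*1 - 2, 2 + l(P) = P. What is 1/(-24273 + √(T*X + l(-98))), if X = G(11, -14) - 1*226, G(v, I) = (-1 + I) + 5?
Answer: -24273/589176977 - 4*√97/589176977 ≈ -4.1265e-5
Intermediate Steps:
l(P) = -2 + P
G(v, I) = 4 + I
X = -236 (X = (4 - 14) - 1*226 = -10 - 226 = -236)
T = -7 (T = -5 - 2 = -7)
1/(-24273 + √(T*X + l(-98))) = 1/(-24273 + √(-7*(-236) + (-2 - 98))) = 1/(-24273 + √(1652 - 100)) = 1/(-24273 + √1552) = 1/(-24273 + 4*√97)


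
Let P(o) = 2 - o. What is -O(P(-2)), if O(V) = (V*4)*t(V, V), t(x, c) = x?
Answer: -64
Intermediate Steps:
O(V) = 4*V² (O(V) = (V*4)*V = (4*V)*V = 4*V²)
-O(P(-2)) = -4*(2 - 1*(-2))² = -4*(2 + 2)² = -4*4² = -4*16 = -1*64 = -64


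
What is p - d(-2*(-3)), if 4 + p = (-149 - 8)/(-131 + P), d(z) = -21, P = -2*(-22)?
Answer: 1636/87 ≈ 18.805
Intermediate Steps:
P = 44
p = -191/87 (p = -4 + (-149 - 8)/(-131 + 44) = -4 - 157/(-87) = -4 - 157*(-1/87) = -4 + 157/87 = -191/87 ≈ -2.1954)
p - d(-2*(-3)) = -191/87 - 1*(-21) = -191/87 + 21 = 1636/87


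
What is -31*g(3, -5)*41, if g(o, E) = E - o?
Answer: 10168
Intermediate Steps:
-31*g(3, -5)*41 = -31*(-5 - 1*3)*41 = -31*(-5 - 3)*41 = -31*(-8)*41 = 248*41 = 10168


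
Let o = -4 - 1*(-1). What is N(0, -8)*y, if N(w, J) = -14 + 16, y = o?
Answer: -6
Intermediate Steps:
o = -3 (o = -4 + 1 = -3)
y = -3
N(w, J) = 2
N(0, -8)*y = 2*(-3) = -6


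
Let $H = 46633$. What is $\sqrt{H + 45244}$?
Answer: $\sqrt{91877} \approx 303.11$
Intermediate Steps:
$\sqrt{H + 45244} = \sqrt{46633 + 45244} = \sqrt{91877}$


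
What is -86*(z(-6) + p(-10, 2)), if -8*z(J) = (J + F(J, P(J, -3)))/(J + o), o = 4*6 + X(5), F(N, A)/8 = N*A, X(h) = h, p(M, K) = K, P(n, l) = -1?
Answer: -7009/46 ≈ -152.37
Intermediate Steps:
F(N, A) = 8*A*N (F(N, A) = 8*(N*A) = 8*(A*N) = 8*A*N)
o = 29 (o = 4*6 + 5 = 24 + 5 = 29)
z(J) = 7*J/(8*(29 + J)) (z(J) = -(J + 8*(-1)*J)/(8*(J + 29)) = -(J - 8*J)/(8*(29 + J)) = -(-7*J)/(8*(29 + J)) = -(-7)*J/(8*(29 + J)) = 7*J/(8*(29 + J)))
-86*(z(-6) + p(-10, 2)) = -86*((7/8)*(-6)/(29 - 6) + 2) = -86*((7/8)*(-6)/23 + 2) = -86*((7/8)*(-6)*(1/23) + 2) = -86*(-21/92 + 2) = -86*163/92 = -7009/46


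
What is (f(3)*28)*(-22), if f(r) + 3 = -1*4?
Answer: 4312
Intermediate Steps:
f(r) = -7 (f(r) = -3 - 1*4 = -3 - 4 = -7)
(f(3)*28)*(-22) = -7*28*(-22) = -196*(-22) = 4312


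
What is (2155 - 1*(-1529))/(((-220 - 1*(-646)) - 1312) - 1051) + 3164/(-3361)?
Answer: -18510592/6510257 ≈ -2.8433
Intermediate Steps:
(2155 - 1*(-1529))/(((-220 - 1*(-646)) - 1312) - 1051) + 3164/(-3361) = (2155 + 1529)/(((-220 + 646) - 1312) - 1051) + 3164*(-1/3361) = 3684/((426 - 1312) - 1051) - 3164/3361 = 3684/(-886 - 1051) - 3164/3361 = 3684/(-1937) - 3164/3361 = 3684*(-1/1937) - 3164/3361 = -3684/1937 - 3164/3361 = -18510592/6510257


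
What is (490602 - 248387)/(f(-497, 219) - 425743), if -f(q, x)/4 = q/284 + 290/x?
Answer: -53045085/93237344 ≈ -0.56892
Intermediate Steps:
f(q, x) = -1160/x - q/71 (f(q, x) = -4*(q/284 + 290/x) = -4*(290/x + q/284) = -1160/x - q/71)
(490602 - 248387)/(f(-497, 219) - 425743) = (490602 - 248387)/((-1160/219 - 1/71*(-497)) - 425743) = 242215/((-1160*1/219 + 7) - 425743) = 242215/((-1160/219 + 7) - 425743) = 242215/(373/219 - 425743) = 242215/(-93237344/219) = 242215*(-219/93237344) = -53045085/93237344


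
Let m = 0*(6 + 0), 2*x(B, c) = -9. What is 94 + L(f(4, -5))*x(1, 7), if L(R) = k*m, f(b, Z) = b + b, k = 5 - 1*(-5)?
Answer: 94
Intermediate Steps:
k = 10 (k = 5 + 5 = 10)
x(B, c) = -9/2 (x(B, c) = (½)*(-9) = -9/2)
m = 0 (m = 0*6 = 0)
f(b, Z) = 2*b
L(R) = 0 (L(R) = 10*0 = 0)
94 + L(f(4, -5))*x(1, 7) = 94 + 0*(-9/2) = 94 + 0 = 94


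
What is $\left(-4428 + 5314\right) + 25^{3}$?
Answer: $16511$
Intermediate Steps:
$\left(-4428 + 5314\right) + 25^{3} = 886 + 15625 = 16511$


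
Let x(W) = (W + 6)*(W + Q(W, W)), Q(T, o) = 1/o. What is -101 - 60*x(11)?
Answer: -125551/11 ≈ -11414.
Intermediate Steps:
x(W) = (6 + W)*(W + 1/W) (x(W) = (W + 6)*(W + 1/W) = (6 + W)*(W + 1/W))
-101 - 60*x(11) = -101 - 60*(1 + 11² + 6*11 + 6/11) = -101 - 60*(1 + 121 + 66 + 6*(1/11)) = -101 - 60*(1 + 121 + 66 + 6/11) = -101 - 60*2074/11 = -101 - 124440/11 = -125551/11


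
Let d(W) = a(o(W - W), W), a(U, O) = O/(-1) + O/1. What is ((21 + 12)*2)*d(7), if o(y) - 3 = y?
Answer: 0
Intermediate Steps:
o(y) = 3 + y
a(U, O) = 0 (a(U, O) = O*(-1) + O*1 = -O + O = 0)
d(W) = 0
((21 + 12)*2)*d(7) = ((21 + 12)*2)*0 = (33*2)*0 = 66*0 = 0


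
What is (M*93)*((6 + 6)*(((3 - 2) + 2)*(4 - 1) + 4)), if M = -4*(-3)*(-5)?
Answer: -870480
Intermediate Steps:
M = -60 (M = 12*(-5) = -60)
(M*93)*((6 + 6)*(((3 - 2) + 2)*(4 - 1) + 4)) = (-60*93)*((6 + 6)*(((3 - 2) + 2)*(4 - 1) + 4)) = -66960*((1 + 2)*3 + 4) = -66960*(3*3 + 4) = -66960*(9 + 4) = -66960*13 = -5580*156 = -870480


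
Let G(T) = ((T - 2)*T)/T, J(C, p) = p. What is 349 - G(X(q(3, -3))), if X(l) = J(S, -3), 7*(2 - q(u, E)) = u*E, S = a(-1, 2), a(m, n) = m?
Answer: 354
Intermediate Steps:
S = -1
q(u, E) = 2 - E*u/7 (q(u, E) = 2 - u*E/7 = 2 - E*u/7)
X(l) = -3
G(T) = -2 + T (G(T) = ((-2 + T)*T)/T = (T*(-2 + T))/T = -2 + T)
349 - G(X(q(3, -3))) = 349 - (-2 - 3) = 349 - 1*(-5) = 349 + 5 = 354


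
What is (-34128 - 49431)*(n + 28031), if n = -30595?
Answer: 214245276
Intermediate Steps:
(-34128 - 49431)*(n + 28031) = (-34128 - 49431)*(-30595 + 28031) = -83559*(-2564) = 214245276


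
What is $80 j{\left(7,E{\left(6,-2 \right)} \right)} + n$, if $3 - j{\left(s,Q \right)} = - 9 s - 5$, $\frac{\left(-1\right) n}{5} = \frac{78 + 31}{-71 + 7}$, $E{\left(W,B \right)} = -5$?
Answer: $\frac{364065}{64} \approx 5688.5$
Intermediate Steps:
$n = \frac{545}{64}$ ($n = - 5 \frac{78 + 31}{-71 + 7} = - 5 \frac{109}{-64} = - 5 \cdot 109 \left(- \frac{1}{64}\right) = \left(-5\right) \left(- \frac{109}{64}\right) = \frac{545}{64} \approx 8.5156$)
$j{\left(s,Q \right)} = 8 + 9 s$ ($j{\left(s,Q \right)} = 3 - \left(- 9 s - 5\right) = 3 - \left(-5 - 9 s\right) = 3 + \left(5 + 9 s\right) = 8 + 9 s$)
$80 j{\left(7,E{\left(6,-2 \right)} \right)} + n = 80 \left(8 + 9 \cdot 7\right) + \frac{545}{64} = 80 \left(8 + 63\right) + \frac{545}{64} = 80 \cdot 71 + \frac{545}{64} = 5680 + \frac{545}{64} = \frac{364065}{64}$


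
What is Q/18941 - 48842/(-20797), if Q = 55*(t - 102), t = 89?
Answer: 70018959/30301229 ≈ 2.3108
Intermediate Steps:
Q = -715 (Q = 55*(89 - 102) = 55*(-13) = -715)
Q/18941 - 48842/(-20797) = -715/18941 - 48842/(-20797) = -715*1/18941 - 48842*(-1/20797) = -55/1457 + 48842/20797 = 70018959/30301229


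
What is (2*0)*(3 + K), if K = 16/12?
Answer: 0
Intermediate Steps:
K = 4/3 (K = 16*(1/12) = 4/3 ≈ 1.3333)
(2*0)*(3 + K) = (2*0)*(3 + 4/3) = 0*(13/3) = 0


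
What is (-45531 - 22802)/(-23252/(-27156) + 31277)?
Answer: -463912737/212345366 ≈ -2.1847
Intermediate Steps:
(-45531 - 22802)/(-23252/(-27156) + 31277) = -68333/(-23252*(-1/27156) + 31277) = -68333/(5813/6789 + 31277) = -68333/212345366/6789 = -68333*6789/212345366 = -463912737/212345366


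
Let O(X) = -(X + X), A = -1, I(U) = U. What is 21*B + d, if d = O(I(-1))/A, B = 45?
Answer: 943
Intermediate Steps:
O(X) = -2*X
d = -2 (d = -2*(-1)/(-1) = 2*(-1) = -2)
21*B + d = 21*45 - 2 = 945 - 2 = 943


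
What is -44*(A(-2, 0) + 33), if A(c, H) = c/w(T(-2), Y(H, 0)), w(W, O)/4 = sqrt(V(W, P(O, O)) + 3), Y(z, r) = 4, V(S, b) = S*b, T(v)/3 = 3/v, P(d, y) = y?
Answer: -1452 - 22*I*sqrt(15)/15 ≈ -1452.0 - 5.6804*I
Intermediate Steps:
T(v) = 9/v (T(v) = 3*(3/v) = 9/v)
w(W, O) = 4*sqrt(3 + O*W) (w(W, O) = 4*sqrt(W*O + 3) = 4*sqrt(O*W + 3) = 4*sqrt(3 + O*W))
A(c, H) = -I*c*sqrt(15)/60 (A(c, H) = c/((4*sqrt(3 + 4*(9/(-2))))) = c/((4*sqrt(3 + 4*(9*(-1/2))))) = c/((4*sqrt(3 + 4*(-9/2)))) = c/((4*sqrt(3 - 18))) = c/((4*sqrt(-15))) = c/((4*(I*sqrt(15)))) = c/((4*I*sqrt(15))) = c*(-I*sqrt(15)/60) = -I*c*sqrt(15)/60)
-44*(A(-2, 0) + 33) = -44*(-1/60*I*(-2)*sqrt(15) + 33) = -44*(I*sqrt(15)/30 + 33) = -44*(33 + I*sqrt(15)/30) = -1452 - 22*I*sqrt(15)/15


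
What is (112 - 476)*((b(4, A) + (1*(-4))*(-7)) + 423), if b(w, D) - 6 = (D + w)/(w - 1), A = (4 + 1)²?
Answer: -509600/3 ≈ -1.6987e+5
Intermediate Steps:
A = 25 (A = 5² = 25)
b(w, D) = 6 + (D + w)/(-1 + w) (b(w, D) = 6 + (D + w)/(w - 1) = 6 + (D + w)/(-1 + w))
(112 - 476)*((b(4, A) + (1*(-4))*(-7)) + 423) = (112 - 476)*(((-6 + 25 + 7*4)/(-1 + 4) + (1*(-4))*(-7)) + 423) = -364*(((-6 + 25 + 28)/3 - 4*(-7)) + 423) = -364*(((⅓)*47 + 28) + 423) = -364*((47/3 + 28) + 423) = -364*(131/3 + 423) = -364*1400/3 = -509600/3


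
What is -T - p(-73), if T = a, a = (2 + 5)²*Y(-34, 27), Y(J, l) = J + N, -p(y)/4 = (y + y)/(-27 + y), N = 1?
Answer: 40571/25 ≈ 1622.8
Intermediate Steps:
p(y) = -8*y/(-27 + y) (p(y) = -4*(y + y)/(-27 + y) = -4*2*y/(-27 + y) = -8*y/(-27 + y))
Y(J, l) = 1 + J (Y(J, l) = J + 1 = 1 + J)
a = -1617 (a = (2 + 5)²*(1 - 34) = 7²*(-33) = 49*(-33) = -1617)
T = -1617
-T - p(-73) = -1*(-1617) - (-8)*(-73)/(-27 - 73) = 1617 - (-8)*(-73)/(-100) = 1617 - (-8)*(-73)*(-1)/100 = 1617 - 1*(-146/25) = 1617 + 146/25 = 40571/25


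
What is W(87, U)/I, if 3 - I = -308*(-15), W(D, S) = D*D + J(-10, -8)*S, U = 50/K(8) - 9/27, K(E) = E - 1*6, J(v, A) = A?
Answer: -22115/13851 ≈ -1.5966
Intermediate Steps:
K(E) = -6 + E (K(E) = E - 6 = -6 + E)
U = 74/3 (U = 50/(-6 + 8) - 9/27 = 50/2 - 9*1/27 = 50*(½) - ⅓ = 25 - ⅓ = 74/3 ≈ 24.667)
W(D, S) = D² - 8*S (W(D, S) = D*D - 8*S = D² - 8*S)
I = -4617 (I = 3 - (-308)*(-15) = 3 - 1*4620 = 3 - 4620 = -4617)
W(87, U)/I = (87² - 8*74/3)/(-4617) = (7569 - 592/3)*(-1/4617) = (22115/3)*(-1/4617) = -22115/13851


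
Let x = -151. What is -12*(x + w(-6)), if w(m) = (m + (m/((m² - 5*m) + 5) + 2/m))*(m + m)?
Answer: 63036/71 ≈ 887.83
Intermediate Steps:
w(m) = 2*m*(m + 2/m + m/(5 + m² - 5*m)) (w(m) = (m + (m/(5 + m² - 5*m) + 2/m))*(2*m) = (m + (2/m + m/(5 + m² - 5*m)))*(2*m) = (m + 2/m + m/(5 + m² - 5*m))*(2*m) = 2*m*(m + 2/m + m/(5 + m² - 5*m)))
-12*(x + w(-6)) = -12*(-151 + 2*(10 + (-6)⁴ - 10*(-6) - 5*(-6)³ + 8*(-6)²)/(5 + (-6)² - 5*(-6))) = -12*(-151 + 2*(10 + 1296 + 60 - 5*(-216) + 8*36)/(5 + 36 + 30)) = -12*(-151 + 2*(10 + 1296 + 60 + 1080 + 288)/71) = -12*(-151 + 2*(1/71)*2734) = -12*(-151 + 5468/71) = -12*(-5253/71) = 63036/71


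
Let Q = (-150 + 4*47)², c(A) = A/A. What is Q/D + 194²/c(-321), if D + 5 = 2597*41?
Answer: 1001795409/26618 ≈ 37636.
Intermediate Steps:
c(A) = 1
Q = 1444 (Q = (-150 + 188)² = 38² = 1444)
D = 106472 (D = -5 + 2597*41 = -5 + 106477 = 106472)
Q/D + 194²/c(-321) = 1444/106472 + 194²/1 = 1444*(1/106472) + 37636*1 = 361/26618 + 37636 = 1001795409/26618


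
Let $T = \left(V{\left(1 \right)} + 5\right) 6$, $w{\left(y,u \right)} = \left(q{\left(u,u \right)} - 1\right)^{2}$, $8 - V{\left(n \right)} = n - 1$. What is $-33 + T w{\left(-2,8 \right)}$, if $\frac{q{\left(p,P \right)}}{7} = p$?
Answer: $235917$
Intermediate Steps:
$q{\left(p,P \right)} = 7 p$
$V{\left(n \right)} = 9 - n$ ($V{\left(n \right)} = 8 - \left(n - 1\right) = 8 - \left(-1 + n\right) = 9 - n$)
$w{\left(y,u \right)} = \left(-1 + 7 u\right)^{2}$ ($w{\left(y,u \right)} = \left(7 u - 1\right)^{2} = \left(-1 + 7 u\right)^{2}$)
$T = 78$ ($T = \left(\left(9 - 1\right) + 5\right) 6 = \left(8 + 5\right) 6 = 13 \cdot 6 = 78$)
$-33 + T w{\left(-2,8 \right)} = -33 + 78 \left(-1 + 7 \cdot 8\right)^{2} = -33 + 78 \left(-1 + 56\right)^{2} = -33 + 78 \cdot 55^{2} = -33 + 78 \cdot 3025 = -33 + 235950 = 235917$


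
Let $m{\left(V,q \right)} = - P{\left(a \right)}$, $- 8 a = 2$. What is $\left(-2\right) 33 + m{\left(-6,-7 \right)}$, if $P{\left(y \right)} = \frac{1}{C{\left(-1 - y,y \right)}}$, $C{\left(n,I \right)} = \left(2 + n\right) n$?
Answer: $- \frac{974}{15} \approx -64.933$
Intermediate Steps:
$a = - \frac{1}{4}$ ($a = \left(- \frac{1}{8}\right) 2 = - \frac{1}{4} \approx -0.25$)
$C{\left(n,I \right)} = n \left(2 + n\right)$
$P{\left(y \right)} = \frac{1}{\left(1 - y\right) \left(-1 - y\right)}$ ($P{\left(y \right)} = \frac{1}{\left(-1 - y\right) \left(2 - \left(1 + y\right)\right)} = \frac{1}{\left(-1 - y\right) \left(1 - y\right)} = \frac{1}{\left(1 - y\right) \left(-1 - y\right)}$)
$m{\left(V,q \right)} = \frac{16}{15}$ ($m{\left(V,q \right)} = - \frac{1}{-1 + \left(- \frac{1}{4}\right)^{2}} = - \frac{1}{-1 + \frac{1}{16}} = - \frac{1}{- \frac{15}{16}} = \left(-1\right) \left(- \frac{16}{15}\right) = \frac{16}{15}$)
$\left(-2\right) 33 + m{\left(-6,-7 \right)} = \left(-2\right) 33 + \frac{16}{15} = -66 + \frac{16}{15} = - \frac{974}{15}$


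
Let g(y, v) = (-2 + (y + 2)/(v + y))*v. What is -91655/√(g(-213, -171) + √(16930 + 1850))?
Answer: -733240*√2/√(31749 + 256*√4695) ≈ -4670.7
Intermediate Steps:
g(y, v) = v*(-2 + (2 + y)/(v + y)) (g(y, v) = (-2 + (2 + y)/(v + y))*v = v*(-2 + (2 + y)/(v + y)))
-91655/√(g(-213, -171) + √(16930 + 1850)) = -91655/√(-171*(2 - 1*(-213) - 2*(-171))/(-171 - 213) + √(16930 + 1850)) = -91655/√(-171*(2 + 213 + 342)/(-384) + √18780) = -91655/√(-171*(-1/384)*557 + 2*√4695) = -91655/√(31749/128 + 2*√4695)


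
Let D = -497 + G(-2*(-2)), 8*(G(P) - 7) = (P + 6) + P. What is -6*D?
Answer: 5859/2 ≈ 2929.5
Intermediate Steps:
G(P) = 31/4 + P/4 (G(P) = 7 + ((P + 6) + P)/8 = 7 + ((6 + P) + P)/8 = 7 + (6 + 2*P)/8 = 7 + (¾ + P/4) = 31/4 + P/4)
D = -1953/4 (D = -497 + (31/4 + (-2*(-2))/4) = -497 + (31/4 + (¼)*4) = -497 + (31/4 + 1) = -497 + 35/4 = -1953/4 ≈ -488.25)
-6*D = -6*(-1953/4) = 5859/2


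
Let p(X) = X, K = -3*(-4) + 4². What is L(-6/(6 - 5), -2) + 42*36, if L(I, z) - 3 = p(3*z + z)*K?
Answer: 1291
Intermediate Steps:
K = 28 (K = 12 + 16 = 28)
L(I, z) = 3 + 112*z (L(I, z) = 3 + (3*z + z)*28 = 3 + (4*z)*28 = 3 + 112*z)
L(-6/(6 - 5), -2) + 42*36 = (3 + 112*(-2)) + 42*36 = (3 - 224) + 1512 = -221 + 1512 = 1291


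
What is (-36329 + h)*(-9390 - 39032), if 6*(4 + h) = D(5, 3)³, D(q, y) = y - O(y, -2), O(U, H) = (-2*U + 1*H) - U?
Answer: 5211514594/3 ≈ 1.7372e+9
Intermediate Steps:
O(U, H) = H - 3*U (O(U, H) = (-2*U + H) - U = (H - 2*U) - U = H - 3*U)
D(q, y) = 2 + 4*y (D(q, y) = y - (-2 - 3*y) = y + (2 + 3*y) = 2 + 4*y)
h = 1360/3 (h = -4 + (2 + 4*3)³/6 = -4 + (2 + 12)³/6 = -4 + (⅙)*14³ = -4 + (⅙)*2744 = -4 + 1372/3 = 1360/3 ≈ 453.33)
(-36329 + h)*(-9390 - 39032) = (-36329 + 1360/3)*(-9390 - 39032) = -107627/3*(-48422) = 5211514594/3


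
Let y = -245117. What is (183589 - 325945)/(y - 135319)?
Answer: 11863/31703 ≈ 0.37419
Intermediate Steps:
(183589 - 325945)/(y - 135319) = (183589 - 325945)/(-245117 - 135319) = -142356/(-380436) = -142356*(-1/380436) = 11863/31703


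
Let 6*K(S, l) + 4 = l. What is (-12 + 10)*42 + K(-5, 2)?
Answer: -253/3 ≈ -84.333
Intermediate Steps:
K(S, l) = -2/3 + l/6
(-12 + 10)*42 + K(-5, 2) = (-12 + 10)*42 + (-2/3 + (1/6)*2) = -2*42 + (-2/3 + 1/3) = -84 - 1/3 = -253/3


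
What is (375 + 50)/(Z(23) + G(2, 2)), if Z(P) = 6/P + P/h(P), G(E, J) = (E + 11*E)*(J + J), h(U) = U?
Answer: 9775/2237 ≈ 4.3697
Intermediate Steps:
G(E, J) = 24*E*J (G(E, J) = (12*E)*(2*J) = 24*E*J)
Z(P) = 1 + 6/P (Z(P) = 6/P + P/P = 6/P + 1 = 1 + 6/P)
(375 + 50)/(Z(23) + G(2, 2)) = (375 + 50)/((6 + 23)/23 + 24*2*2) = 425/((1/23)*29 + 96) = 425/(29/23 + 96) = 425/(2237/23) = 425*(23/2237) = 9775/2237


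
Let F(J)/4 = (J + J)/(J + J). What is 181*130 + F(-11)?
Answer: 23534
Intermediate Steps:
F(J) = 4 (F(J) = 4*((J + J)/(J + J)) = 4*((2*J)/((2*J))) = 4*((2*J)*(1/(2*J))) = 4*1 = 4)
181*130 + F(-11) = 181*130 + 4 = 23530 + 4 = 23534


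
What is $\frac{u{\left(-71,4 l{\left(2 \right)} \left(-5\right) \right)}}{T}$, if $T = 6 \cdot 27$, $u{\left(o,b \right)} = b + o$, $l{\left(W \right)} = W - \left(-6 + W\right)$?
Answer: $- \frac{191}{162} \approx -1.179$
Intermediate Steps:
$l{\left(W \right)} = 6$
$T = 162$
$\frac{u{\left(-71,4 l{\left(2 \right)} \left(-5\right) \right)}}{T} = \frac{4 \cdot 6 \left(-5\right) - 71}{162} = \left(24 \left(-5\right) - 71\right) \frac{1}{162} = \left(-120 - 71\right) \frac{1}{162} = \left(-191\right) \frac{1}{162} = - \frac{191}{162}$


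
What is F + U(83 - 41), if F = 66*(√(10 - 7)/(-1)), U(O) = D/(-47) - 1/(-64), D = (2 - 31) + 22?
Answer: 495/3008 - 66*√3 ≈ -114.15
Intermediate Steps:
D = -7 (D = -29 + 22 = -7)
U(O) = 495/3008 (U(O) = -7/(-47) - 1/(-64) = -7*(-1/47) - 1*(-1/64) = 7/47 + 1/64 = 495/3008)
F = -66*√3 (F = 66*(√3*(-1)) = 66*(-√3) = -66*√3 ≈ -114.32)
F + U(83 - 41) = -66*√3 + 495/3008 = 495/3008 - 66*√3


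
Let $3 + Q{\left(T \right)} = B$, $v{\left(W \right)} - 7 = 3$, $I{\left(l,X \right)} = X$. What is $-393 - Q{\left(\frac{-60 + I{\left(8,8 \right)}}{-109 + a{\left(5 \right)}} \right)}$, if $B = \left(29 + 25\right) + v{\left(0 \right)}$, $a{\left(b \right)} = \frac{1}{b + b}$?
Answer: $-454$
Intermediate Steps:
$v{\left(W \right)} = 10$ ($v{\left(W \right)} = 7 + 3 = 10$)
$a{\left(b \right)} = \frac{1}{2 b}$
$B = 64$ ($B = \left(29 + 25\right) + 10 = 54 + 10 = 64$)
$Q{\left(T \right)} = 61$ ($Q{\left(T \right)} = -3 + 64 = 61$)
$-393 - Q{\left(\frac{-60 + I{\left(8,8 \right)}}{-109 + a{\left(5 \right)}} \right)} = -393 - 61 = -454$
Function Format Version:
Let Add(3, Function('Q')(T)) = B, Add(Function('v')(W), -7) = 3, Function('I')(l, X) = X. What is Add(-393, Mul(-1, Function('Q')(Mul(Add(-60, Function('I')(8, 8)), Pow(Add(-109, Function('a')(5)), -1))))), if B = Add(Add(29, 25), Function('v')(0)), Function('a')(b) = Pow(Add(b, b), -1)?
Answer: -454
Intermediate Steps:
Function('v')(W) = 10 (Function('v')(W) = Add(7, 3) = 10)
Function('a')(b) = Mul(Rational(1, 2), Pow(b, -1)) (Function('a')(b) = Pow(Mul(2, b), -1) = Mul(Rational(1, 2), Pow(b, -1)))
B = 64 (B = Add(Add(29, 25), 10) = Add(54, 10) = 64)
Function('Q')(T) = 61 (Function('Q')(T) = Add(-3, 64) = 61)
Add(-393, Mul(-1, Function('Q')(Mul(Add(-60, Function('I')(8, 8)), Pow(Add(-109, Function('a')(5)), -1))))) = Add(-393, Mul(-1, 61)) = Add(-393, -61) = -454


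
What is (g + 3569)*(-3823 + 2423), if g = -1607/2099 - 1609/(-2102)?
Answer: -11022743997300/2206049 ≈ -4.9966e+6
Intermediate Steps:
g = -623/4412098 (g = -1607*1/2099 - 1609*(-1/2102) = -1607/2099 + 1609/2102 = -623/4412098 ≈ -0.00014120)
(g + 3569)*(-3823 + 2423) = (-623/4412098 + 3569)*(-3823 + 2423) = (15746777139/4412098)*(-1400) = -11022743997300/2206049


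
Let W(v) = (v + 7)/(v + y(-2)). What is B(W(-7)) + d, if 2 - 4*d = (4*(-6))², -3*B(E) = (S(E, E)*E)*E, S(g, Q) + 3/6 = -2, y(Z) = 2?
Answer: -287/2 ≈ -143.50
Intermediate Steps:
S(g, Q) = -5/2 (S(g, Q) = -½ - 2 = -5/2)
W(v) = (7 + v)/(2 + v) (W(v) = (v + 7)/(v + 2) = (7 + v)/(2 + v))
B(E) = 5*E²/6 (B(E) = -(-5*E/2)*E/3 = -(-5)*E²/6 = 5*E²/6)
d = -287/2 (d = ½ - (4*(-6))²/4 = ½ - ¼*(-24)² = ½ - ¼*576 = ½ - 144 = -287/2 ≈ -143.50)
B(W(-7)) + d = 5*((7 - 7)/(2 - 7))²/6 - 287/2 = 5*(0/(-5))²/6 - 287/2 = 5*(-⅕*0)²/6 - 287/2 = (⅚)*0² - 287/2 = (⅚)*0 - 287/2 = 0 - 287/2 = -287/2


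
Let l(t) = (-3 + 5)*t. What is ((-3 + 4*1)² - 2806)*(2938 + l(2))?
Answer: -8252310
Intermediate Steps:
l(t) = 2*t
((-3 + 4*1)² - 2806)*(2938 + l(2)) = ((-3 + 4*1)² - 2806)*(2938 + 2*2) = ((-3 + 4)² - 2806)*(2938 + 4) = (1² - 2806)*2942 = (1 - 2806)*2942 = -2805*2942 = -8252310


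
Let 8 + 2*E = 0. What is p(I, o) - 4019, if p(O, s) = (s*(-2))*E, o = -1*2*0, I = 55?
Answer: -4019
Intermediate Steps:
E = -4 (E = -4 + (½)*0 = -4 + 0 = -4)
o = 0 (o = -2*0 = 0)
p(O, s) = 8*s (p(O, s) = (s*(-2))*(-4) = -2*s*(-4) = 8*s)
p(I, o) - 4019 = 8*0 - 4019 = 0 - 4019 = -4019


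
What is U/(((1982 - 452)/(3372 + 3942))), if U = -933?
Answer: -379109/85 ≈ -4460.1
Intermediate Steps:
U/(((1982 - 452)/(3372 + 3942))) = -933*(3372 + 3942)/(1982 - 452) = -933/(1530/7314) = -933/(1530*(1/7314)) = -933/255/1219 = -933*1219/255 = -379109/85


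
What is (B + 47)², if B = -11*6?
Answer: 361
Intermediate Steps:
B = -66
(B + 47)² = (-66 + 47)² = (-19)² = 361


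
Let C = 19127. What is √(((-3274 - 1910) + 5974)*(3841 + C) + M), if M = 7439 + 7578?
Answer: √18159737 ≈ 4261.4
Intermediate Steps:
M = 15017
√(((-3274 - 1910) + 5974)*(3841 + C) + M) = √(((-3274 - 1910) + 5974)*(3841 + 19127) + 15017) = √((-5184 + 5974)*22968 + 15017) = √(790*22968 + 15017) = √(18144720 + 15017) = √18159737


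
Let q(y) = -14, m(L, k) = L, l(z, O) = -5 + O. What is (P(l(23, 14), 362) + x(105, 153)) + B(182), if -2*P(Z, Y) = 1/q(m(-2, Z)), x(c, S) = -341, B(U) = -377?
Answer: -20103/28 ≈ -717.96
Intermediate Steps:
P(Z, Y) = 1/28 (P(Z, Y) = -½/(-14) = -½*(-1/14) = 1/28)
(P(l(23, 14), 362) + x(105, 153)) + B(182) = (1/28 - 341) - 377 = -9547/28 - 377 = -20103/28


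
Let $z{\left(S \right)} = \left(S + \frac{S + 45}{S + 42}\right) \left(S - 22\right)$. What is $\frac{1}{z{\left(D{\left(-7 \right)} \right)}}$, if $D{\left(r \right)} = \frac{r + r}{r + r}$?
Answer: $- \frac{43}{1869} \approx -0.023007$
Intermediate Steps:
$D{\left(r \right)} = 1$ ($D{\left(r \right)} = \frac{2 r}{2 r} = 2 r \frac{1}{2 r} = 1$)
$z{\left(S \right)} = \left(-22 + S\right) \left(S + \frac{45 + S}{42 + S}\right)$ ($z{\left(S \right)} = \left(S + \frac{45 + S}{42 + S}\right) \left(-22 + S\right) = \left(-22 + S\right) \left(S + \frac{45 + S}{42 + S}\right)$)
$\frac{1}{z{\left(D{\left(-7 \right)} \right)}} = \frac{1}{\frac{1}{42 + 1} \left(-990 + 1^{3} - 901 + 21 \cdot 1^{2}\right)} = \frac{1}{\frac{1}{43} \left(-990 + 1 - 901 + 21 \cdot 1\right)} = \frac{1}{\frac{1}{43} \left(-990 + 1 - 901 + 21\right)} = \frac{1}{\frac{1}{43} \left(-1869\right)} = \frac{1}{- \frac{1869}{43}} = - \frac{43}{1869}$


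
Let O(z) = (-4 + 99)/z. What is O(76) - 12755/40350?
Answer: 15073/16140 ≈ 0.93389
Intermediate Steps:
O(z) = 95/z
O(76) - 12755/40350 = 95/76 - 12755/40350 = 95*(1/76) - 12755/40350 = 5/4 - 1*2551/8070 = 5/4 - 2551/8070 = 15073/16140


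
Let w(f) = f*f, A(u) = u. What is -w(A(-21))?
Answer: -441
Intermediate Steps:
w(f) = f²
-w(A(-21)) = -1*(-21)² = -1*441 = -441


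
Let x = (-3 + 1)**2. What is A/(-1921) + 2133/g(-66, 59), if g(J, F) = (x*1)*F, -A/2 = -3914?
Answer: 2250085/453356 ≈ 4.9632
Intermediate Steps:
A = 7828 (A = -2*(-3914) = 7828)
x = 4 (x = (-2)**2 = 4)
g(J, F) = 4*F (g(J, F) = (4*1)*F = 4*F)
A/(-1921) + 2133/g(-66, 59) = 7828/(-1921) + 2133/((4*59)) = 7828*(-1/1921) + 2133/236 = -7828/1921 + 2133*(1/236) = -7828/1921 + 2133/236 = 2250085/453356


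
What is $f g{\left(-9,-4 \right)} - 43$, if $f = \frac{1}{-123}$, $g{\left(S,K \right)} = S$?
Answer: $- \frac{1760}{41} \approx -42.927$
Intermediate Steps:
$f = - \frac{1}{123} \approx -0.0081301$
$f g{\left(-9,-4 \right)} - 43 = \left(- \frac{1}{123}\right) \left(-9\right) - 43 = \frac{3}{41} - 43 = - \frac{1760}{41}$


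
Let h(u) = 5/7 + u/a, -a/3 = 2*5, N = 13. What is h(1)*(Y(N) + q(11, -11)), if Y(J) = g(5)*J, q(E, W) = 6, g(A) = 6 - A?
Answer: 2717/210 ≈ 12.938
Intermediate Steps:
a = -30 (a = -6*5 = -3*10 = -30)
h(u) = 5/7 - u/30 (h(u) = 5/7 + u/(-30) = 5*(⅐) + u*(-1/30) = 5/7 - u/30)
Y(J) = J (Y(J) = (6 - 1*5)*J = (6 - 5)*J = 1*J = J)
h(1)*(Y(N) + q(11, -11)) = (5/7 - 1/30*1)*(13 + 6) = (5/7 - 1/30)*19 = (143/210)*19 = 2717/210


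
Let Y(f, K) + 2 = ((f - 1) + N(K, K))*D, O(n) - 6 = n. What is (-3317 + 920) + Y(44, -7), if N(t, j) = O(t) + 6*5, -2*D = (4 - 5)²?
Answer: -2435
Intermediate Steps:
O(n) = 6 + n
D = -½ (D = -(4 - 5)²/2 = -½*(-1)² = -½*1 = -½ ≈ -0.50000)
N(t, j) = 36 + t (N(t, j) = (6 + t) + 6*5 = (6 + t) + 30 = 36 + t)
Y(f, K) = -39/2 - K/2 - f/2 (Y(f, K) = -2 + ((f - 1) + (36 + K))*(-½) = -2 + ((-1 + f) + (36 + K))*(-½) = -2 + (35 + K + f)*(-½) = -2 + (-35/2 - K/2 - f/2) = -39/2 - K/2 - f/2)
(-3317 + 920) + Y(44, -7) = (-3317 + 920) + (-39/2 - ½*(-7) - ½*44) = -2397 + (-39/2 + 7/2 - 22) = -2397 - 38 = -2435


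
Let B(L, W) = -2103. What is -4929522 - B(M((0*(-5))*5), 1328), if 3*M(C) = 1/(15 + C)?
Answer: -4927419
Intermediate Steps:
M(C) = 1/(3*(15 + C))
-4929522 - B(M((0*(-5))*5), 1328) = -4929522 - 1*(-2103) = -4929522 + 2103 = -4927419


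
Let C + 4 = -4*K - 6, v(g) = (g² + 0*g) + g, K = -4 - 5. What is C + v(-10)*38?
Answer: 3446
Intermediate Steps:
K = -9
v(g) = g + g² (v(g) = (g² + 0) + g = g² + g = g + g²)
C = 26 (C = -4 + (-4*(-9) - 6) = -4 + (36 - 6) = -4 + 30 = 26)
C + v(-10)*38 = 26 - 10*(1 - 10)*38 = 26 - 10*(-9)*38 = 26 + 90*38 = 26 + 3420 = 3446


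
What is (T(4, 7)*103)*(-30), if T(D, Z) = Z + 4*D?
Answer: -71070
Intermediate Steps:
(T(4, 7)*103)*(-30) = ((7 + 4*4)*103)*(-30) = ((7 + 16)*103)*(-30) = (23*103)*(-30) = 2369*(-30) = -71070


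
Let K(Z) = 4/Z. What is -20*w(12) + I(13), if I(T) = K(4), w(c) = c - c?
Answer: 1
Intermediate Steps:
w(c) = 0
I(T) = 1 (I(T) = 4/4 = 4*(1/4) = 1)
-20*w(12) + I(13) = -20*0 + 1 = 0 + 1 = 1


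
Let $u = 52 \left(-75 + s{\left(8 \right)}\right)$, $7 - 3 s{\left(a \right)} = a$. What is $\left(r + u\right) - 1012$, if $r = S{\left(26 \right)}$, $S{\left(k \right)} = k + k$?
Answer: $- \frac{14632}{3} \approx -4877.3$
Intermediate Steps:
$S{\left(k \right)} = 2 k$
$s{\left(a \right)} = \frac{7}{3} - \frac{a}{3}$
$r = 52$ ($r = 2 \cdot 26 = 52$)
$u = - \frac{11752}{3}$ ($u = 52 \left(-75 + \left(\frac{7}{3} - \frac{8}{3}\right)\right) = 52 \left(-75 - \frac{1}{3}\right) = 52 \left(- \frac{226}{3}\right) = - \frac{11752}{3} \approx -3917.3$)
$\left(r + u\right) - 1012 = \left(52 - \frac{11752}{3}\right) - 1012 = - \frac{11596}{3} - 1012 = - \frac{14632}{3}$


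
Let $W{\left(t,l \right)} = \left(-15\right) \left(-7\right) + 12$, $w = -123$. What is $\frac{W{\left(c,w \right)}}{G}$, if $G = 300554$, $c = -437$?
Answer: $\frac{117}{300554} \approx 0.00038928$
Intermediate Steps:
$W{\left(t,l \right)} = 117$ ($W{\left(t,l \right)} = 105 + 12 = 117$)
$\frac{W{\left(c,w \right)}}{G} = \frac{117}{300554}$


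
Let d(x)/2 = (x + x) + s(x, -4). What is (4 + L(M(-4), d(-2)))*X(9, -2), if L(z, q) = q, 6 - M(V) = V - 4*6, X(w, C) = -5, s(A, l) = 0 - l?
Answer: -20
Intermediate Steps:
s(A, l) = -l
M(V) = 30 - V (M(V) = 6 - (V - 4*6) = 6 - (V - 24) = 6 - (-24 + V) = 6 + (24 - V) = 30 - V)
d(x) = 8 + 4*x (d(x) = 2*((x + x) - 1*(-4)) = 2*(2*x + 4) = 2*(4 + 2*x) = 8 + 4*x)
(4 + L(M(-4), d(-2)))*X(9, -2) = (4 + (8 + 4*(-2)))*(-5) = (4 + (8 - 8))*(-5) = (4 + 0)*(-5) = 4*(-5) = -20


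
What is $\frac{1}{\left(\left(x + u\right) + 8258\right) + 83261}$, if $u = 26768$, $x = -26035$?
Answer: $\frac{1}{92252} \approx 1.084 \cdot 10^{-5}$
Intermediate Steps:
$\frac{1}{\left(\left(x + u\right) + 8258\right) + 83261} = \frac{1}{\left(\left(-26035 + 26768\right) + 8258\right) + 83261} = \frac{1}{\left(733 + 8258\right) + 83261} = \frac{1}{8991 + 83261} = \frac{1}{92252}$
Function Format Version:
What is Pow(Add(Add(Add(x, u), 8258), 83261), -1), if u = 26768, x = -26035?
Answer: Rational(1, 92252) ≈ 1.0840e-5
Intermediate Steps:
Pow(Add(Add(Add(x, u), 8258), 83261), -1) = Pow(Add(Add(Add(-26035, 26768), 8258), 83261), -1) = Pow(Add(Add(733, 8258), 83261), -1) = Pow(Add(8991, 83261), -1) = Pow(92252, -1) = Rational(1, 92252)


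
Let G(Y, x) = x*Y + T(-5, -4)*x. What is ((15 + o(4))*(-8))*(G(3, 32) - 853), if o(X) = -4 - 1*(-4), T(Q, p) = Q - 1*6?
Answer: 133080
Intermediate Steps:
T(Q, p) = -6 + Q (T(Q, p) = Q - 6 = -6 + Q)
o(X) = 0 (o(X) = -4 + 4 = 0)
G(Y, x) = -11*x + Y*x (G(Y, x) = x*Y + (-6 - 5)*x = Y*x - 11*x = -11*x + Y*x)
((15 + o(4))*(-8))*(G(3, 32) - 853) = ((15 + 0)*(-8))*(32*(-11 + 3) - 853) = (15*(-8))*(32*(-8) - 853) = -120*(-256 - 853) = -120*(-1109) = 133080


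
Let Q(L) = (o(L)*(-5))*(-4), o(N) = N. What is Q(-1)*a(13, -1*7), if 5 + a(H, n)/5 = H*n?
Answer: 9600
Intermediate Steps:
a(H, n) = -25 + 5*H*n (a(H, n) = -25 + 5*(H*n) = -25 + 5*H*n)
Q(L) = 20*L (Q(L) = (L*(-5))*(-4) = -5*L*(-4) = 20*L)
Q(-1)*a(13, -1*7) = (20*(-1))*(-25 + 5*13*(-1*7)) = -20*(-25 + 5*13*(-7)) = -20*(-25 - 455) = -20*(-480) = 9600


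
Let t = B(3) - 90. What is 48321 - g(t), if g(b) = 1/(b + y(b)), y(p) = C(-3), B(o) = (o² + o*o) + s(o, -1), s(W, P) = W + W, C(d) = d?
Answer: 3334150/69 ≈ 48321.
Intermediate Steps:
s(W, P) = 2*W
B(o) = 2*o + 2*o² (B(o) = (o² + o*o) + 2*o = (o² + o²) + 2*o = 2*o² + 2*o = 2*o + 2*o²)
y(p) = -3
t = -66 (t = 2*3*(1 + 3) - 90 = 2*3*4 - 90 = 24 - 90 = -66)
g(b) = 1/(-3 + b) (g(b) = 1/(b - 3) = 1/(-3 + b))
48321 - g(t) = 48321 - 1/(-3 - 66) = 48321 - 1/(-69) = 48321 - 1*(-1/69) = 48321 + 1/69 = 3334150/69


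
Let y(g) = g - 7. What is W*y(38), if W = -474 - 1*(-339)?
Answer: -4185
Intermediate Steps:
W = -135 (W = -474 + 339 = -135)
y(g) = -7 + g
W*y(38) = -135*(-7 + 38) = -135*31 = -4185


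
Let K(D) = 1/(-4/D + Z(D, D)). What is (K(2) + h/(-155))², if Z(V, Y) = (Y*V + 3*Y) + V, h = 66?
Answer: 10201/96100 ≈ 0.10615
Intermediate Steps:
Z(V, Y) = V + 3*Y + V*Y (Z(V, Y) = (V*Y + 3*Y) + V = (3*Y + V*Y) + V = V + 3*Y + V*Y)
K(D) = 1/(D² - 4/D + 4*D) (K(D) = 1/(-4/D + (D + 3*D + D*D)) = 1/(-4/D + (D + 3*D + D²)) = 1/(-4/D + (D² + 4*D)) = 1/(D² - 4/D + 4*D))
(K(2) + h/(-155))² = (2/(-4 + 2²*(4 + 2)) + 66/(-155))² = (2/(-4 + 4*6) + 66*(-1/155))² = (2/(-4 + 24) - 66/155)² = (2/20 - 66/155)² = (2*(1/20) - 66/155)² = (⅒ - 66/155)² = (-101/310)² = 10201/96100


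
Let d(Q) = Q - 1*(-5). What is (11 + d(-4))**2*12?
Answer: 1728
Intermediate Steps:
d(Q) = 5 + Q (d(Q) = Q + 5 = 5 + Q)
(11 + d(-4))**2*12 = (11 + (5 - 4))**2*12 = (11 + 1)**2*12 = 12**2*12 = 144*12 = 1728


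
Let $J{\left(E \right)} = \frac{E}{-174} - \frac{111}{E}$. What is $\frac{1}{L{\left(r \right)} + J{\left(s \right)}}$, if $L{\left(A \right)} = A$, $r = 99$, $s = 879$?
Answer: $\frac{16994}{1594411} \approx 0.010658$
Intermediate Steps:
$J{\left(E \right)} = - \frac{111}{E} - \frac{E}{174}$ ($J{\left(E \right)} = E \left(- \frac{1}{174}\right) - \frac{111}{E} = - \frac{E}{174} - \frac{111}{E} = - \frac{111}{E} - \frac{E}{174}$)
$\frac{1}{L{\left(r \right)} + J{\left(s \right)}} = \frac{1}{99 - \left(\frac{293}{58} + \frac{111}{879}\right)} = \frac{1}{99 - \frac{87995}{16994}} = \frac{1}{\frac{1594411}{16994}} = \frac{16994}{1594411}$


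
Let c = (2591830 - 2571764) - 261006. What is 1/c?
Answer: -1/240940 ≈ -4.1504e-6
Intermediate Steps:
c = -240940 (c = 20066 - 261006 = -240940)
1/c = 1/(-240940) = -1/240940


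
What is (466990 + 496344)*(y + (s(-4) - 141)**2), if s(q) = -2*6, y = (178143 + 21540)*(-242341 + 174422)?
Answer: -13064972946337512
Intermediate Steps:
y = -13562269677 (y = 199683*(-67919) = -13562269677)
s(q) = -12
(466990 + 496344)*(y + (s(-4) - 141)**2) = (466990 + 496344)*(-13562269677 + (-12 - 141)**2) = 963334*(-13562269677 + (-153)**2) = 963334*(-13562269677 + 23409) = 963334*(-13562246268) = -13064972946337512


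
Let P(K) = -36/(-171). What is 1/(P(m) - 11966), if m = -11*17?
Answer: -19/227350 ≈ -8.3572e-5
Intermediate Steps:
m = -187
P(K) = 4/19 (P(K) = -36*(-1/171) = 4/19)
1/(P(m) - 11966) = 1/(4/19 - 11966) = 1/(-227350/19) = -19/227350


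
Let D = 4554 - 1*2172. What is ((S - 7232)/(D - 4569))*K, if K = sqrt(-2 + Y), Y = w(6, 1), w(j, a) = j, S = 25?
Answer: 14414/2187 ≈ 6.5908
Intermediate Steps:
D = 2382 (D = 4554 - 2172 = 2382)
Y = 6
K = 2 (K = sqrt(-2 + 6) = sqrt(4) = 2)
((S - 7232)/(D - 4569))*K = ((25 - 7232)/(2382 - 4569))*2 = -7207/(-2187)*2 = -7207*(-1/2187)*2 = (7207/2187)*2 = 14414/2187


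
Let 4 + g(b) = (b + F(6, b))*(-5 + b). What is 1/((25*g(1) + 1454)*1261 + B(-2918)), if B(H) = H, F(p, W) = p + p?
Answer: 1/65176 ≈ 1.5343e-5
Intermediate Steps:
F(p, W) = 2*p
g(b) = -4 + (-5 + b)*(12 + b) (g(b) = -4 + (b + 2*6)*(-5 + b) = -4 + (b + 12)*(-5 + b) = -4 + (12 + b)*(-5 + b) = -4 + (-5 + b)*(12 + b))
1/((25*g(1) + 1454)*1261 + B(-2918)) = 1/((25*(-64 + 1**2 + 7*1) + 1454)*1261 - 2918) = 1/((25*(-64 + 1 + 7) + 1454)*1261 - 2918) = 1/((25*(-56) + 1454)*1261 - 2918) = 1/((-1400 + 1454)*1261 - 2918) = 1/(54*1261 - 2918) = 1/(68094 - 2918) = 1/65176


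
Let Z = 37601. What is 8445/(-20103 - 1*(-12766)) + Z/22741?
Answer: 83830792/166850717 ≈ 0.50243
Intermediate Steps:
8445/(-20103 - 1*(-12766)) + Z/22741 = 8445/(-20103 - 1*(-12766)) + 37601/22741 = 8445/(-20103 + 12766) + 37601*(1/22741) = 8445/(-7337) + 37601/22741 = 8445*(-1/7337) + 37601/22741 = -8445/7337 + 37601/22741 = 83830792/166850717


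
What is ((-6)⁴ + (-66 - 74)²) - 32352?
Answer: -11456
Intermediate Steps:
((-6)⁴ + (-66 - 74)²) - 32352 = (1296 + (-140)²) - 32352 = (1296 + 19600) - 32352 = 20896 - 32352 = -11456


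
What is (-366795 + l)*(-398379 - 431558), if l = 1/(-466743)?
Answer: 142084383372462782/466743 ≈ 3.0442e+11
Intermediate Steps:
l = -1/466743 ≈ -2.1425e-6
(-366795 + l)*(-398379 - 431558) = (-366795 - 1/466743)*(-398379 - 431558) = -171198998686/466743*(-829937) = 142084383372462782/466743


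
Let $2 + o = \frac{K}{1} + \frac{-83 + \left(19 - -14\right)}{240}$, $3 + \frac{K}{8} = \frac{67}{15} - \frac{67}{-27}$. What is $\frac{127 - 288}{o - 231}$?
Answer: $\frac{173880}{217753} \approx 0.79852$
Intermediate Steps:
$K = \frac{4264}{135}$ ($K = -24 + 8 \left(\frac{67}{15} - \frac{67}{-27}\right) = -24 + 8 \left(67 \cdot \frac{1}{15} - - \frac{67}{27}\right) = -24 + 8 \left(\frac{67}{15} + \frac{67}{27}\right) = -24 + 8 \cdot \frac{938}{135} = -24 + \frac{7504}{135} = \frac{4264}{135} \approx 31.585$)
$o = \frac{31727}{1080}$ ($o = -2 + \left(\frac{4264}{135 \cdot 1} + \frac{-83 + \left(19 - -14\right)}{240}\right) = -2 + \left(\frac{4264}{135} \cdot 1 + \left(-83 + \left(19 + 14\right)\right) \frac{1}{240}\right) = -2 + \left(\frac{4264}{135} + \left(-83 + 33\right) \frac{1}{240}\right) = -2 + \left(\frac{4264}{135} - \frac{5}{24}\right) = -2 + \frac{33887}{1080} = \frac{31727}{1080} \approx 29.377$)
$\frac{127 - 288}{o - 231} = \frac{127 - 288}{\frac{31727}{1080} - 231} = - \frac{161}{- \frac{217753}{1080}} = \left(-161\right) \left(- \frac{1080}{217753}\right) = \frac{173880}{217753}$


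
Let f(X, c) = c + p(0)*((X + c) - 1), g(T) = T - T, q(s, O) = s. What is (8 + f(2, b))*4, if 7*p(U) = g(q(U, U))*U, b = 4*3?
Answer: 80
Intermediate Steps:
b = 12
g(T) = 0
p(U) = 0 (p(U) = (0*U)/7 = (1/7)*0 = 0)
f(X, c) = c (f(X, c) = c + 0*((X + c) - 1) = c + 0*(-1 + X + c) = c + 0 = c)
(8 + f(2, b))*4 = (8 + 12)*4 = 20*4 = 80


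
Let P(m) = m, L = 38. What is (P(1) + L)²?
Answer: 1521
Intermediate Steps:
(P(1) + L)² = (1 + 38)² = 39² = 1521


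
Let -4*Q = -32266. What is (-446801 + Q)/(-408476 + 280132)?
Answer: 877469/256688 ≈ 3.4184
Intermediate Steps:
Q = 16133/2 (Q = -1/4*(-32266) = 16133/2 ≈ 8066.5)
(-446801 + Q)/(-408476 + 280132) = (-446801 + 16133/2)/(-408476 + 280132) = -877469/2/(-128344) = -877469/2*(-1/128344) = 877469/256688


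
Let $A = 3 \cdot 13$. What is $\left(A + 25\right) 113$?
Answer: $7232$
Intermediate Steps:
$A = 39$
$\left(A + 25\right) 113 = \left(39 + 25\right) 113 = 64 \cdot 113 = 7232$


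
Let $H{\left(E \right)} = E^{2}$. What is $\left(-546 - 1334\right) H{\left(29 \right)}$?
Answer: $-1581080$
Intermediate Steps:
$\left(-546 - 1334\right) H{\left(29 \right)} = \left(-546 - 1334\right) 29^{2} = \left(-1880\right) 841 = -1581080$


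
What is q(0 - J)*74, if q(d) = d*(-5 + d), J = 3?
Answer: 1776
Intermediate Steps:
q(0 - J)*74 = ((0 - 1*3)*(-5 + (0 - 1*3)))*74 = ((0 - 3)*(-5 + (0 - 3)))*74 = -3*(-5 - 3)*74 = -3*(-8)*74 = 24*74 = 1776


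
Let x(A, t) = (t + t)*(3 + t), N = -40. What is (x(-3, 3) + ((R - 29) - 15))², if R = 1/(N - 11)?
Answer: 167281/2601 ≈ 64.314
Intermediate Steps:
x(A, t) = 2*t*(3 + t) (x(A, t) = (2*t)*(3 + t) = 2*t*(3 + t))
R = -1/51 (R = 1/(-40 - 11) = 1/(-51) = -1/51 ≈ -0.019608)
(x(-3, 3) + ((R - 29) - 15))² = (2*3*(3 + 3) + ((-1/51 - 29) - 15))² = (2*3*6 + (-1480/51 - 15))² = (36 - 2245/51)² = (-409/51)² = 167281/2601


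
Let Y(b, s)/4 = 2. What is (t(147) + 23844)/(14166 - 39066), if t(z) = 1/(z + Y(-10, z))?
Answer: -3695821/3859500 ≈ -0.95759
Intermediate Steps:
Y(b, s) = 8 (Y(b, s) = 4*2 = 8)
t(z) = 1/(8 + z) (t(z) = 1/(z + 8) = 1/(8 + z))
(t(147) + 23844)/(14166 - 39066) = (1/(8 + 147) + 23844)/(14166 - 39066) = (1/155 + 23844)/(-24900) = (1/155 + 23844)*(-1/24900) = (3695821/155)*(-1/24900) = -3695821/3859500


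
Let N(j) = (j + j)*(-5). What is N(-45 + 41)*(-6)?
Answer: -240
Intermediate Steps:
N(j) = -10*j (N(j) = (2*j)*(-5) = -10*j)
N(-45 + 41)*(-6) = -10*(-45 + 41)*(-6) = -10*(-4)*(-6) = 40*(-6) = -240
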